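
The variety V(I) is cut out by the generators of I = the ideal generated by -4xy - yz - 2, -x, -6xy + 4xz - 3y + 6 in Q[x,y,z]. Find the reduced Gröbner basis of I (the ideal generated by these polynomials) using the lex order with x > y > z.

G = {x, y - 2, z + 1}

f_1 = -4xy - yz - 2, LT = xy.
f_2 = -x, LT = x.
f_3 = -6xy + 4xz - 3y + 6, LT = xy.

S(f_1,f_2): lcm = xy. S = \tfrac{1}{4}yz + \tfrac{1}{2}.
  leading term yz: no divisor's leading term divides it; move \tfrac{1}{4}yz to the remainder.
  leading term 1: no divisor's leading term divides it; move \tfrac{1}{2} to the remainder.
  remainder \tfrac{1}{4}yz + \tfrac{1}{2} ≠ 0; add g_4 = \tfrac{1}{4}yz + \tfrac{1}{2} to the basis.

S(f_1,f_3): lcm = xy. S = \tfrac{2}{3}xz + \tfrac{1}{4}yz - \tfrac{1}{2}y + \tfrac{3}{2}.
  leading term xz: subtract (-\tfrac{2}{3}z)·f_2 from \tfrac{2}{3}xz + \tfrac{1}{4}yz - \tfrac{1}{2}y + \tfrac{3}{2} → \tfrac{1}{4}yz - \tfrac{1}{2}y + \tfrac{3}{2}
  leading term yz: subtract (1)·g_4 from \tfrac{1}{4}yz - \tfrac{1}{2}y + \tfrac{3}{2} → -\tfrac{1}{2}y + 1
  leading term y: no divisor's leading term divides it; move -\tfrac{1}{2}y to the remainder.
  leading term 1: no divisor's leading term divides it; move 1 to the remainder.
  remainder -\tfrac{1}{2}y + 1 ≠ 0; add g_5 = -\tfrac{1}{2}y + 1 to the basis.

S(f_3,g_4): lcm = xyz. S = -\tfrac{2}{3}xz^{2} - 2x + \tfrac{1}{2}yz - z.
  leading term xz^{2}: subtract (\tfrac{2}{3}z^{2})·f_2 from -\tfrac{2}{3}xz^{2} - 2x + \tfrac{1}{2}yz - z → -2x + \tfrac{1}{2}yz - z
  leading term x: subtract (2)·f_2 from -2x + \tfrac{1}{2}yz - z → \tfrac{1}{2}yz - z
  leading term yz: subtract (2)·g_4 from \tfrac{1}{2}yz - z → -z - 1
  leading term z: no divisor's leading term divides it; move -z to the remainder.
  leading term 1: no divisor's leading term divides it; move -1 to the remainder.
  remainder -z - 1 ≠ 0; add g_6 = -z - 1 to the basis.

The other S-polynomials (S(f_2,f_3), S(f_1,g_4), S(f_2,g_4), S(f_1,g_5), S(f_2,g_5), S(f_3,g_5), S(g_4,g_5), S(f_1,g_6), S(f_2,g_6), S(f_3,g_6), S(g_4,g_6), S(g_5,g_6)) all reduce to 0 modulo the current basis, so we have a Gröbner basis.
Inter-reduce: drop elements whose leading term is divisible by another's, tail-reduce, and make monic.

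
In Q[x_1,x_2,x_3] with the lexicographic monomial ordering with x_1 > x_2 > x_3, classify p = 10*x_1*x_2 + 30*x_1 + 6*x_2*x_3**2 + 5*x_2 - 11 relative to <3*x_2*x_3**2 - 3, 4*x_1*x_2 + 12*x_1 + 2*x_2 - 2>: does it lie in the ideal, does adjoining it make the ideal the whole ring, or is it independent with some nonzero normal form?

10*x_1*x_2 + 30*x_1 + 6*x_2*x_3**2 + 5*x_2 - 11 lies in I (it reduces to 0).

First compute the reduced Gröbner basis of I by Buchberger's algorithm.
f_1 = 3*x_2*x_3**2 - 3, LT = x_2*x_3**2.
f_2 = 4*x_1*x_2 + 12*x_1 + 2*x_2 - 2, LT = x_1*x_2.

S(f_1,f_2): lcm = x_1*x_2*x_3**2. S = -3*x_1*x_3**2 - x_1 - 1/2*x_2*x_3**2 + 1/2*x_3**2.
  reduce S modulo (f_1, f_2):
  remainder -3*x_1*x_3**2 - x_1 + 1/2*x_3**2 - 1/2 ≠ 0; add h_3 = -3*x_1*x_3**2 - x_1 + 1/2*x_3**2 - 1/2 to the basis.

The other S-polynomials (S(f_1,h_3), S(f_2,h_3)) all reduce to 0 modulo the current basis, so we have a Gröbner basis.
Inter-reduce: drop elements whose leading term is divisible by another's, tail-reduce, and make monic.
Reduced Gröbner basis: {x_1*x_2 + 3*x_1 + 1/2*x_2 - 1/2, x_1*x_3**2 + 1/3*x_1 - 1/6*x_3**2 + 1/6, x_2*x_3**2 - 1}.
Label its elements g_1 = x_1*x_2 + 3*x_1 + 1/2*x_2 - 1/2, g_2 = x_1*x_3**2 + 1/3*x_1 - 1/6*x_3**2 + 1/6, g_3 = x_2*x_3**2 - 1.

Reduce p = 10*x_1*x_2 + 30*x_1 + 6*x_2*x_3**2 + 5*x_2 - 11 modulo G:
  leading term x_1*x_2: subtract (10)·g_1 from 10*x_1*x_2 + 30*x_1 + 6*x_2*x_3**2 + 5*x_2 - 11 → 6*x_2*x_3**2 - 6
  leading term x_2*x_3**2: subtract (6)·g_3 from 6*x_2*x_3**2 - 6 → 0
  normal form = 0.
Since the normal form is 0, p ∈ I.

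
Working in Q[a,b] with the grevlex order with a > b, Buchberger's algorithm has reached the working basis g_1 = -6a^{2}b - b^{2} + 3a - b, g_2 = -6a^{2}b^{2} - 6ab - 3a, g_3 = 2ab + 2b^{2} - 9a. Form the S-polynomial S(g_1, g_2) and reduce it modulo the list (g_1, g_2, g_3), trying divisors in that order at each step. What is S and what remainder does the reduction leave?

S(g_1, g_2) = \tfrac{1}{6}b^{3} - \tfrac{3}{2}ab + \tfrac{1}{6}b^{2} - \tfrac{1}{2}a; remainder on division = \tfrac{1}{6}b^{3} + \tfrac{5}{3}b^{2} - \tfrac{29}{4}a.

lcm(LM(g_1), LM(g_2)) = a^{2}b^{2}.
S = (lcm/LT(g_1))·g_1 − (lcm/LT(g_2))·g_2 = \tfrac{1}{6}b^{3} - \tfrac{3}{2}ab + \tfrac{1}{6}b^{2} - \tfrac{1}{2}a.
Reduce S modulo (g_1, g_2, g_3) in that order:
  leading term b^{3}: no divisor's leading term divides it; move \tfrac{1}{6}b^{3} to the remainder.
  leading term ab: subtract (-\tfrac{3}{4})·g_3 from -\tfrac{3}{2}ab + \tfrac{1}{6}b^{2} - \tfrac{1}{2}a → \tfrac{5}{3}b^{2} - \tfrac{29}{4}a
  leading term b^{2}: no divisor's leading term divides it; move \tfrac{5}{3}b^{2} to the remainder.
  leading term a: no divisor's leading term divides it; move -\tfrac{29}{4}a to the remainder.
The remainder \tfrac{1}{6}b^{3} + \tfrac{5}{3}b^{2} - \tfrac{29}{4}a is nonzero, so it would be added as the next basis element.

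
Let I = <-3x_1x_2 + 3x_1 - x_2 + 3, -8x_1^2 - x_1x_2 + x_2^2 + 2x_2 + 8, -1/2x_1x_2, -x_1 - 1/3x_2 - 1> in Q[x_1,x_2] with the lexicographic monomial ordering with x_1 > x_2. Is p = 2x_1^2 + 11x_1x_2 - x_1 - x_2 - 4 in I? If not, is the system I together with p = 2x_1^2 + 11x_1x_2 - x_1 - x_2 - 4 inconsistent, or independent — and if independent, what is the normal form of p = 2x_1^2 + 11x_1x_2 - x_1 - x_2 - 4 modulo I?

Adjoining 2x_1^2 + 11x_1x_2 - x_1 - x_2 - 4 makes the ideal the whole ring: the system is inconsistent.

First compute the reduced Gröbner basis of I by Buchberger's algorithm.
f_1 = -3x_1x_2 + 3x_1 - x_2 + 3, LT = x_1x_2.
f_2 = -8x_1^2 - x_1x_2 + x_2^2 + 2x_2 + 8, LT = x_1^2.
f_3 = -1/2x_1x_2, LT = x_1x_2.
f_4 = -x_1 - 1/3x_2 - 1, LT = x_1.

S(f_1,f_2): lcm = x_1^2x_2. S = -x_1^2 - 1/8x_1x_2^2 + 1/3x_1x_2 - x_1 + 1/8x_2^3 + 1/4x_2^2 + x_2.
  leading term x_1^2: subtract (1/8)·f_2 from -x_1^2 - 1/8x_1x_2^2 + 1/3x_1x_2 - x_1 + 1/8x_2^3 + 1/4x_2^2 + x_2 → -1/8x_1x_2^2 + 11/24x_1x_2 - x_1 + 1/8x_2^3 + 1/8x_2^2 + 3/4x_2 - 1
  leading term x_1x_2^2: subtract (1/24x_2)·f_1 from -1/8x_1x_2^2 + 11/24x_1x_2 - x_1 + 1/8x_2^3 + 1/8x_2^2 + 3/4x_2 - 1 → 1/3x_1x_2 - x_1 + 1/8x_2^3 + 1/6x_2^2 + 5/8x_2 - 1
  leading term x_1x_2: subtract (-1/9)·f_1 from 1/3x_1x_2 - x_1 + 1/8x_2^3 + 1/6x_2^2 + 5/8x_2 - 1 → -2/3x_1 + 1/8x_2^3 + 1/6x_2^2 + 37/72x_2 - 2/3
  leading term x_1: subtract (2/3)·f_4 from -2/3x_1 + 1/8x_2^3 + 1/6x_2^2 + 37/72x_2 - 2/3 → 1/8x_2^3 + 1/6x_2^2 + 53/72x_2
  leading term x_2^3: no divisor's leading term divides it; move 1/8x_2^3 to the remainder.
  leading term x_2^2: no divisor's leading term divides it; move 1/6x_2^2 to the remainder.
  leading term x_2: no divisor's leading term divides it; move 53/72x_2 to the remainder.
  remainder 1/8x_2^3 + 1/6x_2^2 + 53/72x_2 ≠ 0; add h_5 = 1/8x_2^3 + 1/6x_2^2 + 53/72x_2 to the basis.

S(f_1,f_3): lcm = x_1x_2. S = -x_1 + 1/3x_2 - 1.
  leading term x_1: subtract (1)·f_4 from -x_1 + 1/3x_2 - 1 → 2/3x_2
  leading term x_2: no divisor's leading term divides it; move 2/3x_2 to the remainder.
  remainder 2/3x_2 ≠ 0; add h_6 = 2/3x_2 to the basis.

The other S-polynomials (S(f_1,f_4), S(f_2,f_3), S(f_2,f_4), S(f_3,f_4), S(f_1,h_5), S(f_2,h_5), S(f_3,h_5), S(f_4,h_5), S(f_1,h_6), S(f_2,h_6), S(f_3,h_6), S(f_4,h_6), S(h_5,h_6)) all reduce to 0 modulo the current basis, so we have a Gröbner basis.
Inter-reduce: drop elements whose leading term is divisible by another's, tail-reduce, and make monic.
Reduced Gröbner basis: {x_1 + 1, x_2}.
Label its elements g_1 = x_1 + 1, g_2 = x_2.

Reduce p = 2x_1^2 + 11x_1x_2 - x_1 - x_2 - 4 modulo G:
  leading term x_1^2: subtract (2x_1)·g_1 from 2x_1^2 + 11x_1x_2 - x_1 - x_2 - 4 → 11x_1x_2 - 3x_1 - x_2 - 4
  leading term x_1x_2: subtract (11x_2)·g_1 from 11x_1x_2 - 3x_1 - x_2 - 4 → -3x_1 - 12x_2 - 4
  leading term x_1: subtract (-3)·g_1 from -3x_1 - 12x_2 - 4 → -12x_2 - 1
  leading term x_2: subtract (-12)·g_2 from -12x_2 - 1 → -1
  leading term 1: no divisor's leading term divides it; move -1 to the remainder.
  normal form = -1.
The normal form is nonzero, so p ∉ I. Since p minus its normal form lies in I, I + (p) = I + (r) where r = -1; decide whether this ideal is the whole ring.
Here r = -1 is a nonzero constant, hence a unit: 1 ∈ I + (p), the Gröbner basis of I + (p) is {1}, and the enlarged system has no common solution — adjoining p is inconsistent.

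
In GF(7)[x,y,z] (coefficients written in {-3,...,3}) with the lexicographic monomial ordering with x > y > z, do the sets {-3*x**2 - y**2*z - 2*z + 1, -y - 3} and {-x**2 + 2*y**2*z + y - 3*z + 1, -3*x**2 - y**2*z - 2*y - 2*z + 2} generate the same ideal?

Yes, the ideals are equal.

For a fixed monomial order, each ideal has a unique reduced Gröbner basis; comparing bases decides equality.
Buchberger on the first generating set:
f_1 = -3*x**2 - y**2*z - 2*z + 1, LT = x**2.
f_2 = -y - 3, LT = y.

The S-polynomials (S(f_1,f_2)) all reduce to 0 modulo the current basis, so we have a Gröbner basis.
Inter-reduce: drop elements whose leading term is divisible by another's, tail-reduce, and make monic.
Reduced Gröbner basis: {x**2 - z + 2, y + 3}.

Buchberger on the second generating set:
h_1 = -x**2 + 2*y**2*z + y - 3*z + 1, LT = x**2.
h_2 = -3*x**2 - y**2*z - 2*y - 2*z + 2, LT = x**2.

S(h_1,h_2): lcm = x**2. S = 3*y + 2.
  leading term y: no divisor's leading term divides it; move 3*y to the remainder.
  leading term 1: no divisor's leading term divides it; move 2 to the remainder.
  remainder 3*y + 2 ≠ 0; add k_3 = 3*y + 2 to the basis.

The other S-polynomials (S(h_1,k_3), S(h_2,k_3)) all reduce to 0 modulo the current basis, so we have a Gröbner basis.
Inter-reduce: drop elements whose leading term is divisible by another's, tail-reduce, and make monic.
Reduced Gröbner basis: {x**2 - z + 2, y + 3}.

The two bases agree; hence the ideals are identical.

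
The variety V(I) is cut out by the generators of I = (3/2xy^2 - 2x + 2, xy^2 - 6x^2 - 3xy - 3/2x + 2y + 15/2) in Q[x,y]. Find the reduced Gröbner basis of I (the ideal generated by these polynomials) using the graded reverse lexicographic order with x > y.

G = {xy^2 - 4/3x + 4/3, y^3 + 37/12y^2 + 4x + 2/3y - 4, x^2 + 1/2xy + 1/36x - 1/3y - 37/36}

f_1 = 3/2xy^2 - 2x + 2, LT = xy^2.
f_2 = xy^2 - 6x^2 - 3xy - 3/2x + 2y + 15/2, LT = xy^2.

S(f_1,f_2): lcm = xy^2. S = 6x^2 + 3xy + 1/6x - 2y - 37/6.
  reduce S modulo (f_1, f_2):
  remainder 6x^2 + 3xy + 1/6x - 2y - 37/6 ≠ 0; add g_3 = 6x^2 + 3xy + 1/6x - 2y - 37/6 to the basis.

S(f_1,g_3): lcm = x^2y^2. S = -1/2xy^3 - 1/36xy^2 + 1/3y^3 - 4/3x^2 + 37/36y^2 + 4/3x.
  reduce S modulo (f_1, f_2, g_3):
  remainder 1/3y^3 + 37/36y^2 + 4/3x + 2/9y - 4/3 ≠ 0; add g_4 = 1/3y^3 + 37/36y^2 + 4/3x + 2/9y - 4/3 to the basis.

The other S-polynomials (S(f_2,g_3), S(f_1,g_4), S(f_2,g_4), S(g_3,g_4)) all reduce to 0 modulo the current basis, so we have a Gröbner basis.
Inter-reduce: drop elements whose leading term is divisible by another's, tail-reduce, and make monic.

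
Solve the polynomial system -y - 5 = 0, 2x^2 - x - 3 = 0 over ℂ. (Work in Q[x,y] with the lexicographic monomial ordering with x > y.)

Compute a lex Gröbner basis by Buchberger's algorithm.
f_1 = -y - 5, LT = y.
f_2 = 2x^2 - x - 3, LT = x^2.

S(f_1,f_2): leading monomials are coprime, so the S-polynomial reduces to 0 (Buchberger's first criterion).
Every S-polynomial of the final basis reduces to 0, so we have a Gröbner basis.
Inter-reduce: drop elements whose leading term is divisible by another's, tail-reduce, and make monic.
Reduced Gröbner basis: {x^2 - 1/2x - 3/2, y + 5}.

Since the basis is lex-ordered, y + 5 is univariate in y. Its roots are {-5}. Back-substituting each root into the other basis elements fixes the other coordinates.
  y = -5: the earlier basis element becomes x^2 - 1/2x - 3/2 = 0, giving x = -1, 3/2 — points (-1, -5), (3/2, -5).
Each listed point satisfies every original equation (direct substitution).

{(-1, -5), (3/2, -5)}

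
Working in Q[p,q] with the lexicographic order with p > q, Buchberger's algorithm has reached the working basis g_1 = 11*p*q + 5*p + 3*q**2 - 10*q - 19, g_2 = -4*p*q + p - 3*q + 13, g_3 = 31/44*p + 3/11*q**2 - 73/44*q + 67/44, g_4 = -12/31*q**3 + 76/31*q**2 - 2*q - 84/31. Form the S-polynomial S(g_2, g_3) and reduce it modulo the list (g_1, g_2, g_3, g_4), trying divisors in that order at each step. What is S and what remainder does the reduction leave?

lcm(LM(g_2), LM(g_3)) = p*q.
S = (lcm/LT(g_2))·g_2 − (lcm/LT(g_3))·g_3 = -1/4*p - 12/31*q**3 + 73/31*q**2 - 175/124*q - 13/4.
Reduce S modulo (g_1, g_2, g_3, g_4) in that order:
  leading term p: subtract (-11/31)·g_3 from -1/4*p - 12/31*q**3 + 73/31*q**2 - 175/124*q - 13/4 → -12/31*q**3 + 76/31*q**2 - 2*q - 84/31
  leading term q**3: subtract (1)·g_4 from -12/31*q**3 + 76/31*q**2 - 2*q - 84/31 → 0
The remainder is 0, so this S-polynomial contributes no new basis element.

S(g_2, g_3) = -1/4*p - 12/31*q**3 + 73/31*q**2 - 175/124*q - 13/4; remainder on division = 0.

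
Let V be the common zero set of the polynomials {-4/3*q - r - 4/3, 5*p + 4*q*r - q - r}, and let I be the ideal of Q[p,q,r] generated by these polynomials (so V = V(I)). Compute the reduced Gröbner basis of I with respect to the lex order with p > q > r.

f_1 = -4/3*q - r - 4/3, LT = q.
f_2 = 5*p + 4*q*r - q - r, LT = p.

The S-polynomials (S(f_1,f_2)) all reduce to 0 modulo the current basis, so we have a Gröbner basis.

G = {p - 3/5*r**2 - 17/20*r + 1/5, q + 3/4*r + 1}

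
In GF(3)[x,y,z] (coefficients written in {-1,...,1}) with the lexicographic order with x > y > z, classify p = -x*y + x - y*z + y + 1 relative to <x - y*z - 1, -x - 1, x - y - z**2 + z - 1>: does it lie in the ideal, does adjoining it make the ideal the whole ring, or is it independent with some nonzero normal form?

First compute the reduced Gröbner basis of I by Buchberger's algorithm.
f_1 = x - y*z - 1, LT = x.
f_2 = -x - 1, LT = x.
f_3 = x - y - z**2 + z - 1, LT = x.

S(f_1,f_2): lcm = x. S = -y*z + 1.
  leading term y*z: no divisor's leading term divides it; move -y*z to the remainder.
  leading term 1: no divisor's leading term divides it; move 1 to the remainder.
  remainder -y*z + 1 ≠ 0; add h_4 = -y*z + 1 to the basis.

S(f_1,f_3): lcm = x. S = -y*z + y + z**2 - z.
  leading term y*z: subtract (1)·h_4 from -y*z + y + z**2 - z → y + z**2 - z - 1
  leading term y: no divisor's leading term divides it; move y to the remainder.
  leading term z**2: no divisor's leading term divides it; move z**2 to the remainder.
  leading term z: no divisor's leading term divides it; move -z to the remainder.
  leading term 1: no divisor's leading term divides it; move -1 to the remainder.
  remainder y + z**2 - z - 1 ≠ 0; add h_5 = y + z**2 - z - 1 to the basis.

S(h_4,h_5): lcm = y*z. S = -z**3 + z**2 + z - 1.
  leading term z**3: no divisor's leading term divides it; move -z**3 to the remainder.
  leading term z**2: no divisor's leading term divides it; move z**2 to the remainder.
  leading term z: no divisor's leading term divides it; move z to the remainder.
  leading term 1: no divisor's leading term divides it; move -1 to the remainder.
  remainder -z**3 + z**2 + z - 1 ≠ 0; add h_6 = -z**3 + z**2 + z - 1 to the basis.

The other S-polynomials (S(f_2,f_3), S(f_1,h_4), S(f_2,h_4), S(f_3,h_4), S(f_1,h_5), S(f_2,h_5), S(f_3,h_5), S(f_1,h_6), S(f_2,h_6), S(f_3,h_6), S(h_4,h_6), S(h_5,h_6)) all reduce to 0 modulo the current basis, so we have a Gröbner basis.
Inter-reduce: drop elements whose leading term is divisible by another's, tail-reduce, and make monic.
Reduced Gröbner basis: {x + 1, y + z**2 - z - 1, z**3 - z**2 - z + 1}.
Label its elements g_1 = x + 1, g_2 = y + z**2 - z - 1, g_3 = z**3 - z**2 - z + 1.

Reduce p = -x*y + x - y*z + y + 1 modulo G:
  leading term x*y: subtract (-y)·g_1 from -x*y + x - y*z + y + 1 → x - y*z - y + 1
  leading term x: subtract (1)·g_1 from x - y*z - y + 1 → -y*z - y
  leading term y*z: subtract (-z)·g_2 from -y*z - y → -y + z**3 - z**2 - z
  leading term y: subtract (-1)·g_2 from -y + z**3 - z**2 - z → z**3 + z - 1
  leading term z**3: subtract (1)·g_3 from z**3 + z - 1 → z**2 - z + 1
  leading term z**2: no divisor's leading term divides it; move z**2 to the remainder.
  leading term z: no divisor's leading term divides it; move -z to the remainder.
  leading term 1: no divisor's leading term divides it; move 1 to the remainder.
  normal form = z**2 - z + 1.
The normal form is nonzero, so p ∉ I. Since p minus its normal form lies in I, I + (p) = I + (r) where r = z**2 - z + 1; decide whether this ideal is the whole ring.
Run Buchberger on G together with r (pairs among the g_i already reduce to 0 since G is a Gröbner basis):
g_1 = x + 1, LT = x.
g_2 = y + z**2 - z - 1, LT = y.
g_3 = z**3 - z**2 - z + 1, LT = z**3.
r = z**2 - z + 1, LT = z**2.

S(g_3,r): lcm = z**3. S = z + 1.
  leading term z: no divisor's leading term divides it; move z to the remainder.
  leading term 1: no divisor's leading term divides it; move 1 to the remainder.
  remainder z + 1 ≠ 0; add m_5 = z + 1 to the basis.

The other S-polynomials (S(g_1,g_2), S(g_1,g_3), S(g_1,r), S(g_2,g_3), S(g_2,r), S(g_1,m_5), S(g_2,m_5), S(g_3,m_5), S(r,m_5)) all reduce to 0 modulo the current basis, so we have a Gröbner basis.
Inter-reduce: drop elements whose leading term is divisible by another's, tail-reduce, and make monic.
Reduced Gröbner basis: {x + 1, y + 1, z + 1}.
The reduced Gröbner basis of I + (p) is {x + 1, y + 1, z + 1} ≠ {1}, a proper ideal, so the enlarged system stays consistent: p is independent of I, with normal form z**2 - z + 1.

-x*y + x - y*z + y + 1 is independent of I; its normal form modulo I is z**2 - z + 1.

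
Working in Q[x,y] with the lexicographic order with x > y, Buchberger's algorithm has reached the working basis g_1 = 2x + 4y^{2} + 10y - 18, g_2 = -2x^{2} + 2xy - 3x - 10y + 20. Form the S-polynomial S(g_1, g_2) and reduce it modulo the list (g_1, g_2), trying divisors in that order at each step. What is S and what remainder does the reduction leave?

lcm(LM(g_1), LM(g_2)) = x^{2}.
S = (lcm/LT(g_1))·g_1 − (lcm/LT(g_2))·g_2 = 2xy^{2} + 6xy - \tfrac{21}{2}x - 5y + 10.
Reduce S modulo (g_1, g_2) in that order:
  leading term xy^{2}: subtract (y^{2})·g_1 from 2xy^{2} + 6xy - \tfrac{21}{2}x - 5y + 10 → 6xy - \tfrac{21}{2}x - 4y^{4} - 10y^{3} + 18y^{2} - 5y + 10
  leading term xy: subtract (3y)·g_1 from 6xy - \tfrac{21}{2}x - 4y^{4} - 10y^{3} + 18y^{2} - 5y + 10 → -\tfrac{21}{2}x - 4y^{4} - 22y^{3} - 12y^{2} + 49y + 10
  leading term x: subtract (-\tfrac{21}{4})·g_1 from -\tfrac{21}{2}x - 4y^{4} - 22y^{3} - 12y^{2} + 49y + 10 → -4y^{4} - 22y^{3} + 9y^{2} + \tfrac{203}{2}y - \tfrac{169}{2}
  leading term y^{4}: no divisor's leading term divides it; move -4y^{4} to the remainder.
  leading term y^{3}: no divisor's leading term divides it; move -22y^{3} to the remainder.
  leading term y^{2}: no divisor's leading term divides it; move 9y^{2} to the remainder.
  leading term y: no divisor's leading term divides it; move \tfrac{203}{2}y to the remainder.
  leading term 1: no divisor's leading term divides it; move -\tfrac{169}{2} to the remainder.
The remainder -4y^{4} - 22y^{3} + 9y^{2} + \tfrac{203}{2}y - \tfrac{169}{2} is nonzero, so it would be added as the next basis element.

S(g_1, g_2) = 2xy^{2} + 6xy - \tfrac{21}{2}x - 5y + 10; remainder on division = -4y^{4} - 22y^{3} + 9y^{2} + \tfrac{203}{2}y - \tfrac{169}{2}.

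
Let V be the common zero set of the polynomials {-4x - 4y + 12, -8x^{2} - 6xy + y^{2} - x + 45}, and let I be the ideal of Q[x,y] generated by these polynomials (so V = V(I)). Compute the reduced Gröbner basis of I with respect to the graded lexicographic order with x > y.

f_1 = -4x - 4y + 12, LT = x.
f_2 = -8x^{2} - 6xy + y^{2} - x + 45, LT = x^{2}.

S(f_1,f_2): lcm = x^{2}. S = \tfrac{1}{4}xy + \tfrac{1}{8}y^{2} - \tfrac{25}{8}x + \tfrac{45}{8}.
  reduce S modulo (f_1, f_2):
  remainder -\tfrac{1}{8}y^{2} + \tfrac{31}{8}y - \tfrac{15}{4} ≠ 0; add g_3 = -\tfrac{1}{8}y^{2} + \tfrac{31}{8}y - \tfrac{15}{4} to the basis.

The other S-polynomials (S(f_1,g_3), S(f_2,g_3)) all reduce to 0 modulo the current basis, so we have a Gröbner basis.
Inter-reduce: drop elements whose leading term is divisible by another's, tail-reduce, and make monic.

G = {y^{2} - 31y + 30, x + y - 3}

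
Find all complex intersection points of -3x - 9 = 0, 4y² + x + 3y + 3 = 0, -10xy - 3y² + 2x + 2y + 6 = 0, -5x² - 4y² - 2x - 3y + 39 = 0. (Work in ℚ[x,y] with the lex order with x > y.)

{(-3, 0)}

Compute a lex Gröbner basis by Buchberger's algorithm.
f_1 = -3x - 9, LT = x.
f_2 = x + 4y² + 3y + 3, LT = x.
f_3 = -10xy + 2x - 3y² + 2y + 6, LT = xy.
f_4 = -5x² - 2x - 4y² - 3y + 39, LT = x².

S(f_1,f_2): lcm = x. S = -4y² - 3y.
  leading term y²: no divisor's leading term divides it; move -4y² to the remainder.
  leading term y: no divisor's leading term divides it; move -3y to the remainder.
  remainder -4y² - 3y ≠ 0; add h_5 = -4y² - 3y to the basis.

S(f_1,f_3): lcm = xy. S = ⅕x - 3/10y² + 16/5y + ⅗.
  leading term x: subtract (-1/15)·f_1 from ⅕x - 3/10y² + 16/5y + ⅗ → -3/10y² + 16/5y
  leading term y²: subtract (3/40)·h_5 from -3/10y² + 16/5y → 137/40y
  leading term y: no divisor's leading term divides it; move 137/40y to the remainder.
  remainder 137/40y ≠ 0; add h_6 = 137/40y to the basis.

The other S-polynomials (S(f_1,f_4), S(f_2,f_3), S(f_2,f_4), S(f_3,f_4), S(f_1,h_5), S(f_2,h_5), S(f_3,h_5), S(f_4,h_5), S(f_1,h_6), S(f_2,h_6), S(f_3,h_6), S(f_4,h_6), S(h_5,h_6)) all reduce to 0 modulo the current basis, so we have a Gröbner basis.
Inter-reduce: drop elements whose leading term is divisible by another's, tail-reduce, and make monic.
Reduced Gröbner basis: {x + 3, y}.

Elimination: the polynomial y lies in the elimination ideal for y, so y ∈ {0}. For each such y, the remaining basis elements (now univariate) give the rest of the solution.
  y = 0: the earlier basis element becomes x + 3 = 0, giving x = -3 — point (-3, 0).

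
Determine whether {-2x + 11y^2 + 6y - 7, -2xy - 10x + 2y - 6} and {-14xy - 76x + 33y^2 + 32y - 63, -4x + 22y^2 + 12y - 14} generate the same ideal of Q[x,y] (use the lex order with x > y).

Yes, the ideals are equal.

Equality of ideals is decidable: compute both reduced Gröbner bases (unique for the ordering) and check whether they agree.
Buchberger on the first generating set:
f_1 = -2x + 11y^2 + 6y - 7, LT = x.
f_2 = -2xy - 10x + 2y - 6, LT = xy.

S(f_1,f_2): lcm = xy. S = -5x - 11/2y^3 - 3y^2 + 9/2y - 3.
  leading term x: subtract (5/2)·f_1 from -5x - 11/2y^3 - 3y^2 + 9/2y - 3 → -11/2y^3 - 61/2y^2 - 21/2y + 29/2
  leading term y^3: no divisor's leading term divides it; move -11/2y^3 to the remainder.
  leading term y^2: no divisor's leading term divides it; move -61/2y^2 to the remainder.
  leading term y: no divisor's leading term divides it; move -21/2y to the remainder.
  leading term 1: no divisor's leading term divides it; move 29/2 to the remainder.
  remainder -11/2y^3 - 61/2y^2 - 21/2y + 29/2 ≠ 0; add g_3 = -11/2y^3 - 61/2y^2 - 21/2y + 29/2 to the basis.

The other S-polynomials (S(f_1,g_3), S(f_2,g_3)) all reduce to 0 modulo the current basis, so we have a Gröbner basis.
Inter-reduce: drop elements whose leading term is divisible by another's, tail-reduce, and make monic.
Reduced Gröbner basis: {x - 11/2y^2 - 3y + 7/2, y^3 + 61/11y^2 + 21/11y - 29/11}.

Buchberger on the second generating set:
h_1 = -14xy - 76x + 33y^2 + 32y - 63, LT = xy.
h_2 = -4x + 22y^2 + 12y - 14, LT = x.

S(h_1,h_2): lcm = xy. S = 38/7x + 11/2y^3 + 9/14y^2 - 81/14y + 9/2.
  leading term x: subtract (-19/14)·h_2 from 38/7x + 11/2y^3 + 9/14y^2 - 81/14y + 9/2 → 11/2y^3 + 61/2y^2 + 21/2y - 29/2
  leading term y^3: no divisor's leading term divides it; move 11/2y^3 to the remainder.
  leading term y^2: no divisor's leading term divides it; move 61/2y^2 to the remainder.
  leading term y: no divisor's leading term divides it; move 21/2y to the remainder.
  leading term 1: no divisor's leading term divides it; move -29/2 to the remainder.
  remainder 11/2y^3 + 61/2y^2 + 21/2y - 29/2 ≠ 0; add k_3 = 11/2y^3 + 61/2y^2 + 21/2y - 29/2 to the basis.

The other S-polynomials (S(h_1,k_3), S(h_2,k_3)) all reduce to 0 modulo the current basis, so we have a Gröbner basis.
Inter-reduce: drop elements whose leading term is divisible by another's, tail-reduce, and make monic.
Reduced Gröbner basis: {x - 11/2y^2 - 3y + 7/2, y^3 + 61/11y^2 + 21/11y - 29/11}.

These coincide, so the ideals are equal.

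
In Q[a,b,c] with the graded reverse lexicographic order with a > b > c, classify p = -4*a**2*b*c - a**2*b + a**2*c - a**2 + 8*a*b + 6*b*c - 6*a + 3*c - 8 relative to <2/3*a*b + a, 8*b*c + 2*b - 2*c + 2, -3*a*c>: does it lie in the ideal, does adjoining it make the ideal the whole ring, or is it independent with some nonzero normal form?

First compute the reduced Gröbner basis of I by Buchberger's algorithm.
f_1 = 2/3*a*b + a, LT = a*b.
f_2 = 8*b*c + 2*b - 2*c + 2, LT = b*c.
f_3 = -3*a*c, LT = a*c.

S(f_1,f_2): lcm = a*b*c. S = -1/4*a*b + 7/4*a*c - 1/4*a.
  leading term a*b: subtract (-3/8)·f_1 from -1/4*a*b + 7/4*a*c - 1/4*a → 7/4*a*c + 1/8*a
  leading term a*c: subtract (-7/12)·f_3 from 7/4*a*c + 1/8*a → 1/8*a
  leading term a: no divisor's leading term divides it; move 1/8*a to the remainder.
  remainder 1/8*a ≠ 0; add h_4 = 1/8*a to the basis.

The other S-polynomials (S(f_1,f_3), S(f_2,f_3), S(f_1,h_4), S(f_2,h_4), S(f_3,h_4)) all reduce to 0 modulo the current basis, so we have a Gröbner basis.
Inter-reduce: drop elements whose leading term is divisible by another's, tail-reduce, and make monic.
Reduced Gröbner basis: {b*c + 1/4*b - 1/4*c + 1/4, a}.
Label its elements g_1 = b*c + 1/4*b - 1/4*c + 1/4, g_2 = a.

Reduce p = -4*a**2*b*c - a**2*b + a**2*c - a**2 + 8*a*b + 6*b*c - 6*a + 3*c - 8 modulo G:
  leading term a**2*b*c: subtract (-4*a**2)·g_1 from -4*a**2*b*c - a**2*b + a**2*c - a**2 + 8*a*b + 6*b*c - 6*a + 3*c - 8 → 8*a*b + 6*b*c - 6*a + 3*c - 8
  leading term a*b: subtract (8*b)·g_2 from 8*a*b + 6*b*c - 6*a + 3*c - 8 → 6*b*c - 6*a + 3*c - 8
  leading term b*c: subtract (6)·g_1 from 6*b*c - 6*a + 3*c - 8 → -6*a - 3/2*b + 9/2*c - 19/2
  leading term a: subtract (-6)·g_2 from -6*a - 3/2*b + 9/2*c - 19/2 → -3/2*b + 9/2*c - 19/2
  leading term b: no divisor's leading term divides it; move -3/2*b to the remainder.
  leading term c: no divisor's leading term divides it; move 9/2*c to the remainder.
  leading term 1: no divisor's leading term divides it; move -19/2 to the remainder.
  normal form = -3/2*b + 9/2*c - 19/2.
The normal form is nonzero, so p ∉ I. Since p minus its normal form lies in I, I + (p) = I + (r) where r = -3/2*b + 9/2*c - 19/2; decide whether this ideal is the whole ring.
Run Buchberger on G together with r (pairs among the g_i already reduce to 0 since G is a Gröbner basis):
g_1 = b*c + 1/4*b - 1/4*c + 1/4, LT = b*c.
g_2 = a, LT = a.
r = -3/2*b + 9/2*c - 19/2, LT = b.

S(g_1,r): lcm = b*c. S = 3*c**2 + 1/4*b - 79/12*c + 1/4.
  leading term c**2: no divisor's leading term divides it; move 3*c**2 to the remainder.
  leading term b: subtract (-1/6)·r from 1/4*b - 79/12*c + 1/4 → -35/6*c - 4/3
  leading term c: no divisor's leading term divides it; move -35/6*c to the remainder.
  leading term 1: no divisor's leading term divides it; move -4/3 to the remainder.
  remainder 3*c**2 - 35/6*c - 4/3 ≠ 0; add m_4 = 3*c**2 - 35/6*c - 4/3 to the basis.

The other S-polynomials (S(g_1,g_2), S(g_2,r), S(g_1,m_4), S(g_2,m_4), S(r,m_4)) all reduce to 0 modulo the current basis, so we have a Gröbner basis.
Inter-reduce: drop elements whose leading term is divisible by another's, tail-reduce, and make monic.
Reduced Gröbner basis: {c**2 - 35/18*c - 4/9, a, b - 3*c + 19/3}.
The reduced Gröbner basis of I + (p) is {c**2 - 35/18*c - 4/9, a, b - 3*c + 19/3} ≠ {1}, a proper ideal, so the enlarged system stays consistent: p is independent of I, with normal form -3/2*b + 9/2*c - 19/2.

Ideal membership is decidable via reduction modulo a Gröbner basis.

-4*a**2*b*c - a**2*b + a**2*c - a**2 + 8*a*b + 6*b*c - 6*a + 3*c - 8 is independent of I; its normal form modulo I is -3/2*b + 9/2*c - 19/2.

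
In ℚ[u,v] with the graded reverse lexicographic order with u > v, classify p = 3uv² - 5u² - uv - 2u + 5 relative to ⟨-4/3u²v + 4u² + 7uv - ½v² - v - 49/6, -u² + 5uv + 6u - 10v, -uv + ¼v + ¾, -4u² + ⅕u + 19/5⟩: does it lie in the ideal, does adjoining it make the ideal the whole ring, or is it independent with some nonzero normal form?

3uv² - 5u² - uv - 2u + 5 lies in I (it reduces to 0).

First compute the reduced Gröbner basis of I by Buchberger's algorithm.
f_1 = -4/3u²v + 4u² + 7uv - ½v² - v - 49/6, LT = u²v.
f_2 = -u² + 5uv + 6u - 10v, LT = u².
f_3 = -uv + ¼v + ¾, LT = uv.
f_4 = -4u² + ⅕u + 19/5, LT = u².

S(f_1,f_2): lcm = u²v. S = 5uv² - 3u² + ¾uv - 77/8v² + ¾v + 49/8.
  leading term uv²: subtract (-5v)·f_3 from 5uv² - 3u² + ¾uv - 77/8v² + ¾v + 49/8 → -3u² + ¾uv - 67/8v² + 9/2v + 49/8
  leading term u²: subtract (3)·f_2 from -3u² + ¾uv - 67/8v² + 9/2v + 49/8 → -57/4uv - 67/8v² - 18u + 69/2v + 49/8
  leading term uv: subtract (57/4)·f_3 from -57/4uv - 67/8v² - 18u + 69/2v + 49/8 → -67/8v² - 18u + 495/16v - 73/16
  leading term v²: no divisor's leading term divides it; move -67/8v² to the remainder.
  leading term u: no divisor's leading term divides it; move -18u to the remainder.
  leading term v: no divisor's leading term divides it; move 495/16v to the remainder.
  leading term 1: no divisor's leading term divides it; move -73/16 to the remainder.
  remainder -67/8v² - 18u + 495/16v - 73/16 ≠ 0; add h_5 = -67/8v² - 18u + 495/16v - 73/16 to the basis.

S(f_1,f_3): lcm = u²v. S = -3u² - 5uv + ⅜v² + ¾u + ¾v + 49/8.
  leading term u²: subtract (3)·f_2 from -3u² - 5uv + ⅜v² + ¾u + ¾v + 49/8 → -20uv + ⅜v² - 69/4u + 123/4v + 49/8
  leading term uv: subtract (20)·f_3 from -20uv + ⅜v² - 69/4u + 123/4v + 49/8 → ⅜v² - 69/4u + 103/4v - 71/8
  leading term v²: subtract (-3/67)·h_5 from ⅜v² - 69/4u + 103/4v - 71/8 → -4839/268u + 29089/1072v - 9733/1072
  leading term u: no divisor's leading term divides it; move -4839/268u to the remainder.
  leading term v: no divisor's leading term divides it; move 29089/1072v to the remainder.
  leading term 1: no divisor's leading term divides it; move -9733/1072 to the remainder.
  remainder -4839/268u + 29089/1072v - 9733/1072 ≠ 0; add h_6 = -4839/268u + 29089/1072v - 9733/1072 to the basis.

S(f_1,f_4): lcm = u²v. S = -3u² - 26/5uv + ⅜v² + 17/10v + 49/8.
  leading term u²: subtract (3)·f_2 from -3u² - 26/5uv + ⅜v² + 17/10v + 49/8 → -101/5uv + ⅜v² - 18u + 317/10v + 49/8
  leading term uv: subtract (101/5)·f_3 from -101/5uv + ⅜v² - 18u + 317/10v + 49/8 → ⅜v² - 18u + 533/20v - 361/40
  leading term v²: subtract (-3/67)·h_5 from ⅜v² - 18u + 533/20v - 361/40 → -1260/67u + 150269/5360v - 49469/5360
  leading term u: subtract (1680/1613)·h_6 from -1260/67u + 150269/5360v - 49469/5360 → -29309/129040v + 29309/129040
  leading term v: no divisor's leading term divides it; move -29309/129040v to the remainder.
  leading term 1: no divisor's leading term divides it; move 29309/129040 to the remainder.
  remainder -29309/129040v + 29309/129040 ≠ 0; add h_7 = -29309/129040v + 29309/129040 to the basis.

The other S-polynomials (S(f_2,f_3), S(f_2,f_4), S(f_3,f_4), S(f_1,h_5), S(f_2,h_5), S(f_3,h_5), S(f_4,h_5), S(f_1,h_6), S(f_2,h_6), S(f_3,h_6), S(f_4,h_6), S(h_5,h_6), S(f_1,h_7), S(f_2,h_7), S(f_3,h_7), S(f_4,h_7), S(h_5,h_7), S(h_6,h_7)) all reduce to 0 modulo the current basis, so we have a Gröbner basis.
Inter-reduce: drop elements whose leading term is divisible by another's, tail-reduce, and make monic.
Reduced Gröbner basis: {u - 1, v - 1}.
Label its elements g_1 = u - 1, g_2 = v - 1.

Reduce p = 3uv² - 5u² - uv - 2u + 5 modulo G:
  leading term uv²: subtract (3v²)·g_1 from 3uv² - 5u² - uv - 2u + 5 → -5u² - uv + 3v² - 2u + 5
  leading term u²: subtract (-5u)·g_1 from -5u² - uv + 3v² - 2u + 5 → -uv + 3v² - 7u + 5
  leading term uv: subtract (-v)·g_1 from -uv + 3v² - 7u + 5 → 3v² - 7u - v + 5
  leading term v²: subtract (3v)·g_2 from 3v² - 7u - v + 5 → -7u + 2v + 5
  leading term u: subtract (-7)·g_1 from -7u + 2v + 5 → 2v - 2
  leading term v: subtract (2)·g_2 from 2v - 2 → 0
  normal form = 0.
Since the normal form is 0, p ∈ I.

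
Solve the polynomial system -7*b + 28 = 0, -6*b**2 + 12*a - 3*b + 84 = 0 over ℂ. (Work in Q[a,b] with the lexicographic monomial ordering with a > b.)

{(2, 4)}

Compute a lex Gröbner basis by Buchberger's algorithm.
f_1 = -7*b + 28, LT = b.
f_2 = 12*a - 6*b**2 - 3*b + 84, LT = a.

The S-polynomials (S(f_1,f_2)) all reduce to 0 modulo the current basis, so we have a Gröbner basis.
Inter-reduce: drop elements whose leading term is divisible by another's, tail-reduce, and make monic.
Reduced Gröbner basis: {a - 2, b - 4}.

A lex Gröbner basis eliminates variables successively. Here b - 4 depends only on b, with roots {4}; lifting each root through the earlier basis elements recovers the full solutions.
  b = 4: the earlier basis element becomes a - 2 = 0, giving a = 2 — point (2, 4).
Substituting each solution back into the original system confirms all equations vanish.
This is the nonlinear analogue of row-reducing a linear system.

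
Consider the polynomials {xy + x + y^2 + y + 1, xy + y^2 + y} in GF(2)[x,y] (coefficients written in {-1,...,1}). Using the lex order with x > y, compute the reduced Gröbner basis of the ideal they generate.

f_1 = xy + x + y^2 + y + 1, LT = xy.
f_2 = xy + y^2 + y, LT = xy.

S(f_1,f_2): lcm = xy. S = x + 1.
  leading term x: no divisor's leading term divides it; move x to the remainder.
  leading term 1: no divisor's leading term divides it; move 1 to the remainder.
  remainder x + 1 ≠ 0; add g_3 = x + 1 to the basis.

S(f_1,g_3): lcm = xy. S = x + y^2 + 1.
  leading term x: subtract (1)·g_3 from x + y^2 + 1 → y^2
  leading term y^2: no divisor's leading term divides it; move y^2 to the remainder.
  remainder y^2 ≠ 0; add g_4 = y^2 to the basis.

S(f_2,g_3): lcm = xy. S = y^2.
  leading term y^2: subtract (1)·g_4 from y^2 → 0
  remainder 0.

S(f_1,g_4): lcm = xy^2. S = xy + y^3 + y^2 + y.
  leading term xy: subtract (1)·f_1 from xy + y^3 + y^2 + y → x + y^3 + 1
  leading term x: subtract (1)·g_3 from x + y^3 + 1 → y^3
  leading term y^3: subtract (y)·g_4 from y^3 → 0
  remainder 0.

S(f_2,g_4): lcm = xy^2. S = y^3 + y^2.
  leading term y^3: subtract (y)·g_4 from y^3 + y^2 → y^2
  leading term y^2: subtract (1)·g_4 from y^2 → 0
  remainder 0.

S(g_3,g_4): leading monomials are coprime, so the S-polynomial reduces to 0 (Buchberger's first criterion).
Every S-polynomial of the final basis reduces to 0, so we have a Gröbner basis.
Inter-reduce: drop elements whose leading term is divisible by another's, tail-reduce, and make monic.

G = {x + 1, y^2}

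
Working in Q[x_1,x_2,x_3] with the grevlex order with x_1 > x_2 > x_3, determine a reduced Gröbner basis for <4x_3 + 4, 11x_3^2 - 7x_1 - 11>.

G = {x_1, x_3 + 1}

f_1 = 4x_3 + 4, LT = x_3.
f_2 = 11x_3^2 - 7x_1 - 11, LT = x_3^2.

S(f_1,f_2): lcm = x_3^2. S = 7/11x_1 + x_3 + 1.
  reduce S modulo (f_1, f_2):
  remainder 7/11x_1 ≠ 0; add g_3 = 7/11x_1 to the basis.

The other S-polynomials (S(f_1,g_3), S(f_2,g_3)) all reduce to 0 modulo the current basis, so we have a Gröbner basis.
Inter-reduce: drop elements whose leading term is divisible by another's, tail-reduce, and make monic.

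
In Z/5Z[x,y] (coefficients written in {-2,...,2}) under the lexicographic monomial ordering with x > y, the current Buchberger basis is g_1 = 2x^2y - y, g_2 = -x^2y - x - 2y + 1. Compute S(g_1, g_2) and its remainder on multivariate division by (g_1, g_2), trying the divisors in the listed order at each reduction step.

S(g_1, g_2) = -x + 1; remainder on division = -x + 1.

lcm(LM(g_1), LM(g_2)) = x^2y.
S = (lcm/LT(g_1))·g_1 − (lcm/LT(g_2))·g_2 = -x + 1.
Reduce S modulo (g_1, g_2) in that order:
  leading term x: no divisor's leading term divides it; move -x to the remainder.
  leading term 1: no divisor's leading term divides it; move 1 to the remainder.
The remainder -x + 1 is nonzero, so it would be added as the next basis element.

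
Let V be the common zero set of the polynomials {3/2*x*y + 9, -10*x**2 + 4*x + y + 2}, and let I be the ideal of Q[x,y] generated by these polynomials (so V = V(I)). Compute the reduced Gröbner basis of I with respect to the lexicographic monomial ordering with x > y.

f_1 = 3/2*x*y + 9, LT = x*y.
f_2 = -10*x**2 + 4*x + y + 2, LT = x**2.

S(f_1,f_2): lcm = x**2*y. S = 2/5*x*y + 6*x + 1/10*y**2 + 1/5*y.
  leading term x*y: subtract (4/15)·f_1 from 2/5*x*y + 6*x + 1/10*y**2 + 1/5*y → 6*x + 1/10*y**2 + 1/5*y - 12/5
  leading term x: no divisor's leading term divides it; move 6*x to the remainder.
  leading term y**2: no divisor's leading term divides it; move 1/10*y**2 to the remainder.
  leading term y: no divisor's leading term divides it; move 1/5*y to the remainder.
  leading term 1: no divisor's leading term divides it; move -12/5 to the remainder.
  remainder 6*x + 1/10*y**2 + 1/5*y - 12/5 ≠ 0; add g_3 = 6*x + 1/10*y**2 + 1/5*y - 12/5 to the basis.

S(f_1,g_3): lcm = x*y. S = -1/60*y**3 - 1/30*y**2 + 2/5*y + 6.
  leading term y**3: no divisor's leading term divides it; move -1/60*y**3 to the remainder.
  leading term y**2: no divisor's leading term divides it; move -1/30*y**2 to the remainder.
  leading term y: no divisor's leading term divides it; move 2/5*y to the remainder.
  leading term 1: no divisor's leading term divides it; move 6 to the remainder.
  remainder -1/60*y**3 - 1/30*y**2 + 2/5*y + 6 ≠ 0; add g_4 = -1/60*y**3 - 1/30*y**2 + 2/5*y + 6 to the basis.

The other S-polynomials (S(f_2,g_3), S(f_1,g_4), S(f_2,g_4), S(g_3,g_4)) all reduce to 0 modulo the current basis, so we have a Gröbner basis.
Inter-reduce: drop elements whose leading term is divisible by another's, tail-reduce, and make monic.

G = {x + 1/60*y**2 + 1/30*y - 2/5, y**3 + 2*y**2 - 24*y - 360}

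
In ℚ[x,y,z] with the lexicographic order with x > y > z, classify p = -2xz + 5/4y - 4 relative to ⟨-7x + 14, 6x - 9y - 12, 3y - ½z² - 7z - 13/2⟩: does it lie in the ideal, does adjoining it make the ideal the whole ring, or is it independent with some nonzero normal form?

First compute the reduced Gröbner basis of I by Buchberger's algorithm.
f_1 = -7x + 14, LT = x.
f_2 = 6x - 9y - 12, LT = x.
f_3 = 3y - ½z² - 7z - 13/2, LT = y.

S(f_1,f_2): lcm = x. S = 3/2y.
  leading term y: subtract (½)·f_3 from 3/2y → ¼z² + 7/2z + 13/4
  leading term z²: no divisor's leading term divides it; move ¼z² to the remainder.
  leading term z: no divisor's leading term divides it; move 7/2z to the remainder.
  leading term 1: no divisor's leading term divides it; move 13/4 to the remainder.
  remainder ¼z² + 7/2z + 13/4 ≠ 0; add h_4 = ¼z² + 7/2z + 13/4 to the basis.

The other S-polynomials (S(f_1,f_3), S(f_2,f_3), S(f_1,h_4), S(f_2,h_4), S(f_3,h_4)) all reduce to 0 modulo the current basis, so we have a Gröbner basis.
Inter-reduce: drop elements whose leading term is divisible by another's, tail-reduce, and make monic.
Reduced Gröbner basis: {x - 2, y, z² + 14z + 13}.
Label its elements g_1 = x - 2, g_2 = y, g_3 = z² + 14z + 13.

Reduce p = -2xz + 5/4y - 4 modulo G:
  leading term xz: subtract (-2z)·g_1 from -2xz + 5/4y - 4 → 5/4y - 4z - 4
  leading term y: subtract (5/4)·g_2 from 5/4y - 4z - 4 → -4z - 4
  leading term z: no divisor's leading term divides it; move -4z to the remainder.
  leading term 1: no divisor's leading term divides it; move -4 to the remainder.
  normal form = -4z - 4.
The normal form is nonzero, so p ∉ I. Since p minus its normal form lies in I, I + (p) = I + (r) where r = -4z - 4; decide whether this ideal is the whole ring.
Run Buchberger on G together with r (pairs among the g_i already reduce to 0 since G is a Gröbner basis):
g_1 = x - 2, LT = x.
g_2 = y, LT = y.
g_3 = z² + 14z + 13, LT = z².
r = -4z - 4, LT = z.

The S-polynomials (S(g_1,g_2), S(g_1,g_3), S(g_1,r), S(g_2,g_3), S(g_2,r), S(g_3,r)) all reduce to 0 modulo the current basis, so we have a Gröbner basis.
Inter-reduce: drop elements whose leading term is divisible by another's, tail-reduce, and make monic.
Reduced Gröbner basis: {x - 2, y, z + 1}.
The reduced Gröbner basis of I + (p) is {x - 2, y, z + 1} ≠ {1}, a proper ideal, so the enlarged system stays consistent: p is independent of I, with normal form -4z - 4.

-2xz + 5/4y - 4 is independent of I; its normal form modulo I is -4z - 4.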